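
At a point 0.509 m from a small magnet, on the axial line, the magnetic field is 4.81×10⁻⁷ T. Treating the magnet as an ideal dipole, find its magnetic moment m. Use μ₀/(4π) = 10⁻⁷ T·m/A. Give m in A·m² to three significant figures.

m ≈ 0.317 A·m²

On axis B = (μ₀/4π)·2m/r³, so m = Br³·4π/(μ₀·2).
m = (4.81×10⁻⁷)·(0.509)³ / (2·10⁻⁷) = 0.3172 A·m².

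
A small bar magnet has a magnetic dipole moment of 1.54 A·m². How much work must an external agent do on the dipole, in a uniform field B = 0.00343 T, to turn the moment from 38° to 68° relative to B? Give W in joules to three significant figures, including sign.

W ≈ 0.00218 J

W_ext = ΔU = −mB cosθ₂ + mB cosθ₁ = mB(cosθ₁ − cosθ₂).
W = (1.54)(0.00343)·(cos38° − cos68°) = (0.005282)·(+0.4134) = 0.002184 J.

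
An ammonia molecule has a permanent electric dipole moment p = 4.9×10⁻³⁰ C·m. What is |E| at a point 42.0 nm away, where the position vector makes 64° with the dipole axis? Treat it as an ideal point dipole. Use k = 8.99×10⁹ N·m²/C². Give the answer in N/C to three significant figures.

At angle θ the dipole field magnitude is E = (kp/r³)·√(1 + 3cos²θ).
kp/r³ = (8.99×10⁹)(4.90×10⁻³⁰) / (4.20×10⁻⁸)³ = 594.6 N/C.
√(1 + 3cos²64°) = √(1 + 3·0.1922) = √1.5765 ≈ 1.2556.
E ≈ 594.6 × 1.256 = 746.5 N/C.

E ≈ 747 N/C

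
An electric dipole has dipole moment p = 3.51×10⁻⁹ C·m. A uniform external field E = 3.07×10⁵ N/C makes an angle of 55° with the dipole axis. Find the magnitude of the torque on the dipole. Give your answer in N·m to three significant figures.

Torque on an electric dipole: τ = pE sinθ.
τ = (3.51×10⁻⁹)(3.07×10⁵)·sin55° = 8.827×10⁻⁴ N·m.

τ ≈ 8.83×10⁻⁴ N·m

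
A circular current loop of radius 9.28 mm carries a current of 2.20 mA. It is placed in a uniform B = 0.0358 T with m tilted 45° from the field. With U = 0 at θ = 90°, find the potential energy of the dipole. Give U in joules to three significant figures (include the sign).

U ≈ -1.51×10⁻⁸ J

Magnetic moment m = IA = Iπa² = (0.00220)·π·(0.00928)² = 5.952×10⁻⁷ A·m².
U = −m·B = −mB cosθ.
U = −(5.952×10⁻⁷)(0.0358)·cos45° = -1.507×10⁻⁸ J.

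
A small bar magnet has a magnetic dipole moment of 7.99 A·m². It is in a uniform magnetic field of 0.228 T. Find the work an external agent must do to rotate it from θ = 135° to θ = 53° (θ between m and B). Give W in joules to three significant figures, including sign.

W ≈ -2.38 J

W_ext = ΔU = −mB cosθ₂ + mB cosθ₁ = mB(cosθ₁ − cosθ₂).
W = (7.99)(0.228)·(cos135° − cos53°) = (1.822)·(-1.3089) = -2.384 J.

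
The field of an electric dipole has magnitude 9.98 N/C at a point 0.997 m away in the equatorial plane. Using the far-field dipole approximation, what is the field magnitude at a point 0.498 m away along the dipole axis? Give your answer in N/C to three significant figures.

E ≈ 160 N/C

Dipole fields scale as 1/r³ in the far field.
The axial field is twice the equatorial field at the same r, so the geometry factor is 2/1.
E₂ = E₁ · (2/1) · (r₁/r₂)³ = 9.98 · 2 · (0.997/0.498)³.
(r₁/r₂)³ = (2.002)³ = 8.024.
E₂ ≈ 160.2 N/C.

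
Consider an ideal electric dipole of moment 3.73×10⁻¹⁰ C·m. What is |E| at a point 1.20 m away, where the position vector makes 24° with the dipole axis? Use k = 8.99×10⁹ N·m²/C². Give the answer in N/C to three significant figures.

E ≈ 3.63 N/C

At angle θ the dipole field magnitude is E = (kp/r³)·√(1 + 3cos²θ).
kp/r³ = (8.99×10⁹)(3.73×10⁻¹⁰) / (1.20)³ = 1.941 N/C.
√(1 + 3cos²24°) = √(1 + 3·0.8346) = √3.5037 ≈ 1.8718.
E ≈ 1.941 × 1.872 = 3.632 N/C.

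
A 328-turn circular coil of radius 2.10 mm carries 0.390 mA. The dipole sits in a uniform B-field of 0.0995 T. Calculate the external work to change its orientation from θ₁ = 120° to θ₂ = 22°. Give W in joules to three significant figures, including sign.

m = NIA = NIπa² = 328·(3.90×10⁻⁴)·π·(0.00210)² = 1.772×10⁻⁶ A·m².
W_ext = ΔU = −mB cosθ₂ + mB cosθ₁ = mB(cosθ₁ − cosθ₂).
W = (1.772×10⁻⁶)(0.0995)·(cos120° − cos22°) = (1.763×10⁻⁷)·(-1.4272) = -2.516×10⁻⁷ J.

W ≈ -2.52×10⁻⁷ J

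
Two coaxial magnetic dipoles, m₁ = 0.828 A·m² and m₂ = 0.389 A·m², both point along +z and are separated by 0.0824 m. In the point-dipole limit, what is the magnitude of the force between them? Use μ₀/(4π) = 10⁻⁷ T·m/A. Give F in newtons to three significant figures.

On-axis B of dipole 1: B = (μ₀/4π)·2m₁/r³. Force on dipole 2: F = m₂·dB/dr.
dB/dr = −(μ₀/4π)·6m₁/r⁴, so |F| = (μ₀/4π)·6m₁m₂/r⁴.
F = 6(10⁻⁷)(0.828)(0.389)/(0.0824)⁴ = 0.004192 N.

F ≈ 0.00419 N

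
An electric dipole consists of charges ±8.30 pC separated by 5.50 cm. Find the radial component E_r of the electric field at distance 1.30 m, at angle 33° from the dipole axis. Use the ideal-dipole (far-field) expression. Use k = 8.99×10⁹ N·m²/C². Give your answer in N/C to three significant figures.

Dipole moment p = qd = (8.30×10⁻¹² C)(0.0550 m) = 4.565×10⁻¹³ C·m.
For a dipole, E_r = (2kp cosθ)/r³.
kp/r³ = (8.99×10⁹)(4.565×10⁻¹³)/(1.30)³ = 0.001868 N/C.
E_r = 2·0.001868·cos33° = 0.003133 N/C.

E_r ≈ 0.00313 N/C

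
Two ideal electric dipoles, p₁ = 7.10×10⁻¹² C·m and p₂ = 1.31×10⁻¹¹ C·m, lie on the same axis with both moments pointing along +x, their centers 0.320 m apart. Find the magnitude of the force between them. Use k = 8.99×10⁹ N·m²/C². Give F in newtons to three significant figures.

On-axis field of dipole 1 at distance r: E = 2kp₁/r³. Force on dipole 2 is F = p₂·dE/dr (gradient along axis).
dE/dr = −6kp₁/r⁴, so |F| = 6kp₁p₂/r⁴ (attractive for aligned moments).
F = 6(8.99×10⁹)(7.10×10⁻¹²)(1.31×10⁻¹¹)/(0.320)⁴ = 4.785×10⁻¹⁰ N.

F ≈ 4.78×10⁻¹⁰ N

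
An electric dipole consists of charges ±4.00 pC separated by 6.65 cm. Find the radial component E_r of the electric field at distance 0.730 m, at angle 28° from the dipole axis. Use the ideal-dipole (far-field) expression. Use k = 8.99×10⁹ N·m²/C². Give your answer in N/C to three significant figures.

E_r ≈ 0.0109 N/C

Dipole moment p = qd = (4.00×10⁻¹² C)(0.0665 m) = 2.66×10⁻¹³ C·m.
For a dipole, E_r = (2kp cosθ)/r³.
kp/r³ = (8.99×10⁹)(2.66×10⁻¹³)/(0.730)³ = 0.006147 N/C.
E_r = 2·0.006147·cos28° = 0.01086 N/C.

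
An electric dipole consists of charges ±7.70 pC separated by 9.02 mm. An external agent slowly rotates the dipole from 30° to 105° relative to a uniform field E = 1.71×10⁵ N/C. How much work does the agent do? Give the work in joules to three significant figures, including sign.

W ≈ 1.34×10⁻⁸ J

Dipole moment p = qd = (7.70×10⁻¹² C)(0.00902 m) = 6.945×10⁻¹⁴ C·m.
W_ext = ΔU = U(θ₂) − U(θ₁) = −pE cosθ₂ − (−pE cosθ₁) = pE(cosθ₁ − cosθ₂).
W = (6.945×10⁻¹⁴)(1.71×10⁵)·(cos30° − cos105°) = (1.188×10⁻⁸)·(+1.1248) = 1.336×10⁻⁸ J.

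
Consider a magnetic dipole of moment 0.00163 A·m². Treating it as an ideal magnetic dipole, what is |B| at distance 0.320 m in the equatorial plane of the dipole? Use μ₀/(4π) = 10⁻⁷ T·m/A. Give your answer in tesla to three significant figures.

In the equatorial plane B = (μ₀/4π)·m/r³ (half the axial value).
B = (10⁻⁷)·(0.00163) / (0.320)³ = 4.974×10⁻⁹ T.

B ≈ 4.97×10⁻⁹ T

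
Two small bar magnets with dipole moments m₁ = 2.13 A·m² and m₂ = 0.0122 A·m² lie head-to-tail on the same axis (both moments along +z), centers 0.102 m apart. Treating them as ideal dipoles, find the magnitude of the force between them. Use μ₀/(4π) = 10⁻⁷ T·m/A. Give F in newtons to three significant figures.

On-axis B of dipole 1: B = (μ₀/4π)·2m₁/r³. Force on dipole 2: F = m₂·dB/dr.
dB/dr = −(μ₀/4π)·6m₁/r⁴, so |F| = (μ₀/4π)·6m₁m₂/r⁴.
F = 6(10⁻⁷)(2.13)(0.0122)/(0.102)⁴ = 1.440×10⁻⁴ N.

F ≈ 1.44×10⁻⁴ N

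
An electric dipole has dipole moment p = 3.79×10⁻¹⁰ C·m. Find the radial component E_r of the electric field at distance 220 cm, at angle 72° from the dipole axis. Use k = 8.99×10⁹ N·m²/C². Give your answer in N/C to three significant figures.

For a dipole, E_r = (2kp cosθ)/r³.
kp/r³ = (8.99×10⁹)(3.79×10⁻¹⁰)/(2.20)³ = 0.3200 N/C.
E_r = 2·0.3200·cos72° = 0.1978 N/C.

E_r ≈ 0.198 N/C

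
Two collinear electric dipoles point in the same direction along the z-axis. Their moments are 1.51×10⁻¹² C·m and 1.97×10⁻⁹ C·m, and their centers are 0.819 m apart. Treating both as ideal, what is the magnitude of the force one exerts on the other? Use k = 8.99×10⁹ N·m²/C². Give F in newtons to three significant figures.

On-axis field of dipole 1 at distance r: E = 2kp₁/r³. Force on dipole 2 is F = p₂·dE/dr (gradient along axis).
dE/dr = −6kp₁/r⁴, so |F| = 6kp₁p₂/r⁴ (attractive for aligned moments).
F = 6(8.99×10⁹)(1.51×10⁻¹²)(1.97×10⁻⁹)/(0.819)⁴ = 3.566×10⁻¹⁰ N.

F ≈ 3.57×10⁻¹⁰ N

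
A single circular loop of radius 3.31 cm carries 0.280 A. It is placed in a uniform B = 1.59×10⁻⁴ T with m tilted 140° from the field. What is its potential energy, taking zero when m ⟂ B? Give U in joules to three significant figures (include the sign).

U ≈ 1.17×10⁻⁷ J

Magnetic moment m = IA = Iπa² = (0.280)·π·(0.0331)² = 9.637×10⁻⁴ A·m².
U = −m·B = −mB cosθ.
U = −(9.637×10⁻⁴)(1.59×10⁻⁴)·cos140° = 1.174×10⁻⁷ J.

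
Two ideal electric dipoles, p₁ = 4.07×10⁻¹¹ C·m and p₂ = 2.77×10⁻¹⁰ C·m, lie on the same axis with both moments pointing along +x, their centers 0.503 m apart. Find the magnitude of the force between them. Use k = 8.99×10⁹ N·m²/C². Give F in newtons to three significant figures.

F ≈ 9.50×10⁻⁹ N

On-axis field of dipole 1 at distance r: E = 2kp₁/r³. Force on dipole 2 is F = p₂·dE/dr (gradient along axis).
dE/dr = −6kp₁/r⁴, so |F| = 6kp₁p₂/r⁴ (attractive for aligned moments).
F = 6(8.99×10⁹)(4.07×10⁻¹¹)(2.77×10⁻¹⁰)/(0.503)⁴ = 9.500×10⁻⁹ N.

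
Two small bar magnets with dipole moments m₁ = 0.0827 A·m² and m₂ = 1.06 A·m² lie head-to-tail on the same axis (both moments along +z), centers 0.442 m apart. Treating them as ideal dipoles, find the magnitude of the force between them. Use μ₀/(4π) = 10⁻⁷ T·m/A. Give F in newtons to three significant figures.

F ≈ 1.38×10⁻⁶ N

On-axis B of dipole 1: B = (μ₀/4π)·2m₁/r³. Force on dipole 2: F = m₂·dB/dr.
dB/dr = −(μ₀/4π)·6m₁/r⁴, so |F| = (μ₀/4π)·6m₁m₂/r⁴.
F = 6(10⁻⁷)(0.0827)(1.06)/(0.442)⁴ = 1.378×10⁻⁶ N.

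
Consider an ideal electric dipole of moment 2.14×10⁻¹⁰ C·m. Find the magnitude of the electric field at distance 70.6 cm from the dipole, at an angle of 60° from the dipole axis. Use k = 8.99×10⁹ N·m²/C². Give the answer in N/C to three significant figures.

At angle θ the dipole field magnitude is E = (kp/r³)·√(1 + 3cos²θ).
kp/r³ = (8.99×10⁹)(2.14×10⁻¹⁰) / (0.706)³ = 5.467 N/C.
√(1 + 3cos²60°) = √(1 + 3·0.2500) = √1.7500 ≈ 1.3229.
E ≈ 5.467 × 1.323 = 7.232 N/C.

E ≈ 7.23 N/C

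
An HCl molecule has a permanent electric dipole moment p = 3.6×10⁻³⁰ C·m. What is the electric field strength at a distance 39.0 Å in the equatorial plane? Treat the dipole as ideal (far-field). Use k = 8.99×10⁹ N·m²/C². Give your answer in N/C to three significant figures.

In the equatorial plane E = kp/r³.
E = (8.99×10⁹)(3.60×10⁻³⁰) / (3.90×10⁻⁹)³ = 5.456×10⁵ N/C.

E ≈ 5.46×10⁵ N/C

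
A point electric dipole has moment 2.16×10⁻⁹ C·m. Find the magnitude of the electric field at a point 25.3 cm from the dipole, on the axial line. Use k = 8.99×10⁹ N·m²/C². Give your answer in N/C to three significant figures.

On the dipole axis E = 2kp/r³.
E = 2·(8.99×10⁹)(2.16×10⁻⁹) / (0.253)³ = 2398 N/C.

E ≈ 2400 N/C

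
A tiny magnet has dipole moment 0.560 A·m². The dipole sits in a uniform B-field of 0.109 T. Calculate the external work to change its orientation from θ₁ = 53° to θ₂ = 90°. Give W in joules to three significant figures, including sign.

W ≈ 0.0367 J

W_ext = ΔU = −mB cosθ₂ + mB cosθ₁ = mB(cosθ₁ − cosθ₂).
W = (0.560)(0.109)·(cos53° − cos90°) = (0.06104)·(+0.6018) = 0.03673 J.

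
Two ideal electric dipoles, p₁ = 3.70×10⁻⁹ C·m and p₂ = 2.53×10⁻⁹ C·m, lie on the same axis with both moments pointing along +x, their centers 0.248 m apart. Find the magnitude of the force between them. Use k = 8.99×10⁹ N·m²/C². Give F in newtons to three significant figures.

F ≈ 1.33×10⁻⁴ N

On-axis field of dipole 1 at distance r: E = 2kp₁/r³. Force on dipole 2 is F = p₂·dE/dr (gradient along axis).
dE/dr = −6kp₁/r⁴, so |F| = 6kp₁p₂/r⁴ (attractive for aligned moments).
F = 6(8.99×10⁹)(3.70×10⁻⁹)(2.53×10⁻⁹)/(0.248)⁴ = 1.335×10⁻⁴ N.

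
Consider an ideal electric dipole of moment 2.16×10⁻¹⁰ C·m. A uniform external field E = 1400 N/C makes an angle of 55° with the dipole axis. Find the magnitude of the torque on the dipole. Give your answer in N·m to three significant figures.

Torque on an electric dipole: τ = pE sinθ.
τ = (2.16×10⁻¹⁰)(1400)·sin55° = 2.477×10⁻⁷ N·m.

τ ≈ 2.48×10⁻⁷ N·m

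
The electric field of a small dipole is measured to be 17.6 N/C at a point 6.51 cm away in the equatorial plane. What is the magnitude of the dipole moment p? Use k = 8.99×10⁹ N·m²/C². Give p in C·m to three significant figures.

In the equatorial plane E = kp/r³, so p = Er³/(k).
p = (17.6)·(0.0651)³ / (8.99×10⁹) = 5.401×10⁻¹³ C·m.

p ≈ 5.40×10⁻¹³ C·m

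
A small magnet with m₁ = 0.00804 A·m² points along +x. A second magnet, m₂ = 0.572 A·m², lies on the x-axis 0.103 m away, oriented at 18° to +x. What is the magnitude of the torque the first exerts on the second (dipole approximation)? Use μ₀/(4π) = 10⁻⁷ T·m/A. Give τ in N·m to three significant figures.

Dipole B is on the axis of dipole A, so B₁ there is axial: B₁ = (μ₀/4π)·2m₁/r³ along +x.
B₁ = 2(10⁻⁷)(0.00804)/(0.103)³ = 1.472×10⁻⁶ T.
τ = m₂ B₁ sinθ.
τ = (0.572)(1.472×10⁻⁶)·sin18° = 2.601×10⁻⁷ N·m.

τ ≈ 2.60×10⁻⁷ N·m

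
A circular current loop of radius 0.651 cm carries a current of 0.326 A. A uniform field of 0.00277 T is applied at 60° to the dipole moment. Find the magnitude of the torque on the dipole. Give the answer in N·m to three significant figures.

τ ≈ 1.04×10⁻⁷ N·m

Magnetic moment m = IA = Iπa² = (0.326)·π·(0.00651)² = 4.34×10⁻⁵ A·m².
Torque on a magnetic dipole: τ = mB sinθ.
τ = (4.34×10⁻⁵)(0.00277)·sin60° = 1.041×10⁻⁷ N·m.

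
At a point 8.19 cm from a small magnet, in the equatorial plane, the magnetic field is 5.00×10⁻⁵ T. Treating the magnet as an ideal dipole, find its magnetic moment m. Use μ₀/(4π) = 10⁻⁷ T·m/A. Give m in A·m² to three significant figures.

In the equatorial plane B = (μ₀/4π)·m/r³, so m = Br³·4π/(μ₀).
m = (5.00×10⁻⁵)·(0.0819)³ / (10⁻⁷) = 0.2747 A·m².

m ≈ 0.275 A·m²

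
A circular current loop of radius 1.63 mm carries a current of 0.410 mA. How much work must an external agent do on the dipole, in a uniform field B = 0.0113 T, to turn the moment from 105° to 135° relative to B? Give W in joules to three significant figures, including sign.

W ≈ 1.73×10⁻¹¹ J

Magnetic moment m = IA = Iπa² = (4.10×10⁻⁴)·π·(0.00163)² = 3.422×10⁻⁹ A·m².
W_ext = ΔU = −mB cosθ₂ + mB cosθ₁ = mB(cosθ₁ − cosθ₂).
W = (3.422×10⁻⁹)(0.0113)·(cos105° − cos135°) = (3.867×10⁻¹¹)·(+0.4483) = 1.733×10⁻¹¹ J.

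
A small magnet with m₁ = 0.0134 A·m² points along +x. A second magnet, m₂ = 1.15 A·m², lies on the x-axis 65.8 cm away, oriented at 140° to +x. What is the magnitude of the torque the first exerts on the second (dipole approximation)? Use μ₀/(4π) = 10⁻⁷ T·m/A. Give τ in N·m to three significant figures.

Dipole B is on the axis of dipole A, so B₁ there is axial: B₁ = (μ₀/4π)·2m₁/r³ along +x.
B₁ = 2(10⁻⁷)(0.0134)/(0.658)³ = 9.407×10⁻⁹ T.
τ = m₂ B₁ sinθ.
τ = (1.15)(9.407×10⁻⁹)·sin140° = 6.954×10⁻⁹ N·m.

τ ≈ 6.95×10⁻⁹ N·m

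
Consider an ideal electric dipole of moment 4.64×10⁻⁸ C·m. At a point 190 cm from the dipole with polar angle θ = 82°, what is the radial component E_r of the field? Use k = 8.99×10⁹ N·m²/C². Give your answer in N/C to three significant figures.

For a dipole, E_r = (2kp cosθ)/r³.
kp/r³ = (8.99×10⁹)(4.64×10⁻⁸)/(1.90)³ = 60.82 N/C.
E_r = 2·60.82·cos82° = 16.93 N/C.

E_r ≈ 16.9 N/C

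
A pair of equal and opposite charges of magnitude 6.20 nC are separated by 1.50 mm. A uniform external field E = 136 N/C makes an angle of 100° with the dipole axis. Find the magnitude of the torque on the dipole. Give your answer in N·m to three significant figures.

Dipole moment p = qd = (6.20×10⁻⁹ C)(0.00150 m) = 9.30×10⁻¹² C·m.
Torque on an electric dipole: τ = pE sinθ.
τ = (9.30×10⁻¹²)(136)·sin100° = 1.246×10⁻⁹ N·m.

τ ≈ 1.25×10⁻⁹ N·m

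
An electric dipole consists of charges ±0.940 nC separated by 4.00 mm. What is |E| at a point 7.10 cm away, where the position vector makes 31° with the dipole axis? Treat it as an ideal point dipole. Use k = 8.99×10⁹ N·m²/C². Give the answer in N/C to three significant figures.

Dipole moment p = qd = (9.40×10⁻¹⁰ C)(0.00400 m) = 3.76×10⁻¹² C·m.
At angle θ the dipole field magnitude is E = (kp/r³)·√(1 + 3cos²θ).
kp/r³ = (8.99×10⁹)(3.76×10⁻¹²) / (0.0710)³ = 94.44 N/C.
√(1 + 3cos²31°) = √(1 + 3·0.7347) = √3.2042 ≈ 1.7900.
E ≈ 94.44 × 1.790 = 169.1 N/C.

E ≈ 169 N/C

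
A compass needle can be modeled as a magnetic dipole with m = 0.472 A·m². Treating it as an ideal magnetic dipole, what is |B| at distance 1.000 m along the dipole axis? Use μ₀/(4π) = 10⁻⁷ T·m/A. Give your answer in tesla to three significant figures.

B ≈ 9.44×10⁻⁸ T

On axis B = (μ₀/4π)·2m/r³.
B = 2·(10⁻⁷)·(0.472) / (1.00)³ = 9.440×10⁻⁸ T.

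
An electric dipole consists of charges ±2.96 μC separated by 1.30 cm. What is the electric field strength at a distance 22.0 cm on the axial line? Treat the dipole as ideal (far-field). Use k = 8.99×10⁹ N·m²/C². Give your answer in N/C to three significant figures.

E ≈ 6.50×10⁴ N/C

Dipole moment p = qd = (2.96×10⁻⁶ C)(0.0130 m) = 3.848×10⁻⁸ C·m.
On the dipole axis E = 2kp/r³.
E = 2·(8.99×10⁹)(3.848×10⁻⁸) / (0.220)³ = 6.498×10⁴ N/C.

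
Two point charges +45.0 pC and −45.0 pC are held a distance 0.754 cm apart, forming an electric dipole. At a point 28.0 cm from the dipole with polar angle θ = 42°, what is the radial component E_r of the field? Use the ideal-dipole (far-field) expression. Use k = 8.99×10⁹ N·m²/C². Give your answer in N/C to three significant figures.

Dipole moment p = qd = (4.50×10⁻¹¹ C)(0.00754 m) = 3.393×10⁻¹³ C·m.
For a dipole, E_r = (2kp cosθ)/r³.
kp/r³ = (8.99×10⁹)(3.393×10⁻¹³)/(0.280)³ = 0.1390 N/C.
E_r = 2·0.1390·cos42° = 0.2065 N/C.

E_r ≈ 0.207 N/C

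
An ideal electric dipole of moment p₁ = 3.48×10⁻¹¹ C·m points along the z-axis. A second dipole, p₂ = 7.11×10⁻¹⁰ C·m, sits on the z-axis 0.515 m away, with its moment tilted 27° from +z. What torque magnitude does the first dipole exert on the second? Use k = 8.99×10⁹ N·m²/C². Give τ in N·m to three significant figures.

The second dipole sits on the axis of the first, so the field there is axial: E₁ = 2kp₁/r³ along +z.
E₁ = 2(8.99×10⁹)(3.48×10⁻¹¹)/(0.515)³ = 4.581 N/C.
Torque on the second dipole: τ = p₂ E₁ sinθ.
τ = (7.11×10⁻¹⁰)(4.581)·sin27° = 1.479×10⁻⁹ N·m.

τ ≈ 1.48×10⁻⁹ N·m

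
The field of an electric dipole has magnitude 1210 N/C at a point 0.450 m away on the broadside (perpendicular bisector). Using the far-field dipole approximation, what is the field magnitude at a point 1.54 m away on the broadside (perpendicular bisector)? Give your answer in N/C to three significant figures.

Dipole fields scale as 1/r³ in the far field; the geometry is the same at both points.
E₂ = E₁ · (r₁/r₂)³ = 1210 · (0.450/1.54)³.
(r₁/r₂)³ = (0.2922)³ = 0.02495.
E₂ ≈ 30.19 N/C.

E ≈ 30.2 N/C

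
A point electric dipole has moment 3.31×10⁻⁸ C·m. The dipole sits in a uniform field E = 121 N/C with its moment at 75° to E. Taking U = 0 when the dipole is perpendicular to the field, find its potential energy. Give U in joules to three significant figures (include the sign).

U ≈ -1.04×10⁻⁶ J

U = −p·E = −pE cosθ.
U = −(3.31×10⁻⁸)(121)·cos75° = -1.037×10⁻⁶ J.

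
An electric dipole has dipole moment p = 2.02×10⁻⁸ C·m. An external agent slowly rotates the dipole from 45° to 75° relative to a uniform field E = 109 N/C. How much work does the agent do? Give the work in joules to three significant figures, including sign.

W ≈ 9.87×10⁻⁷ J

W_ext = ΔU = U(θ₂) − U(θ₁) = −pE cosθ₂ − (−pE cosθ₁) = pE(cosθ₁ − cosθ₂).
W = (2.02×10⁻⁸)(109)·(cos45° − cos75°) = (2.202×10⁻⁶)·(+0.4483) = 9.870×10⁻⁷ J.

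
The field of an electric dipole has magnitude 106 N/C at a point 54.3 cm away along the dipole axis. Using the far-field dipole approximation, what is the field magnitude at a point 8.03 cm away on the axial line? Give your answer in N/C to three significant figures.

E ≈ 3.28×10⁴ N/C

Dipole fields scale as 1/r³ in the far field; the geometry is the same at both points.
E₂ = E₁ · (r₁/r₂)³ = 106 · (54.3/8.03)³.
(r₁/r₂)³ = (6.762)³ = 309.2.
E₂ ≈ 3.278×10⁴ N/C.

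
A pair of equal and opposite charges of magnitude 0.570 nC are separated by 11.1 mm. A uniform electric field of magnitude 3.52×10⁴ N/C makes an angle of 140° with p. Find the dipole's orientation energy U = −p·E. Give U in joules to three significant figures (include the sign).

Dipole moment p = qd = (5.70×10⁻¹⁰ C)(0.0111 m) = 6.327×10⁻¹² C·m.
U = −p·E = −pE cosθ.
U = −(6.327×10⁻¹²)(3.52×10⁴)·cos140° = 1.706×10⁻⁷ J.

U ≈ 1.71×10⁻⁷ J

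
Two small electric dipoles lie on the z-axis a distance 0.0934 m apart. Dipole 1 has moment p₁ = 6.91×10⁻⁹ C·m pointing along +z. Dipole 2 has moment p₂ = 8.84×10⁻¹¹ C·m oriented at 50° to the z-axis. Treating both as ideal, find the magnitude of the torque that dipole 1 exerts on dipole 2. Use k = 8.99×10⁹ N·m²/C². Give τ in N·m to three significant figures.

τ ≈ 1.03×10⁻⁵ N·m

The second dipole sits on the axis of the first, so the field there is axial: E₁ = 2kp₁/r³ along +z.
E₁ = 2(8.99×10⁹)(6.91×10⁻⁹)/(0.0934)³ = 1.525×10⁵ N/C.
Torque on the second dipole: τ = p₂ E₁ sinθ.
τ = (8.84×10⁻¹¹)(1.525×10⁵)·sin50° = 1.033×10⁻⁵ N·m.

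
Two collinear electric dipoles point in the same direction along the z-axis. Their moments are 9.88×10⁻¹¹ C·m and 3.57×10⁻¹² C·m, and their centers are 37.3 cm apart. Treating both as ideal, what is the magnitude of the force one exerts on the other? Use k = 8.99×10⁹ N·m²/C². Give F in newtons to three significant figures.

F ≈ 9.83×10⁻¹⁰ N

On-axis field of dipole 1 at distance r: E = 2kp₁/r³. Force on dipole 2 is F = p₂·dE/dr (gradient along axis).
dE/dr = −6kp₁/r⁴, so |F| = 6kp₁p₂/r⁴ (attractive for aligned moments).
F = 6(8.99×10⁹)(9.88×10⁻¹¹)(3.57×10⁻¹²)/(0.373)⁴ = 9.829×10⁻¹⁰ N.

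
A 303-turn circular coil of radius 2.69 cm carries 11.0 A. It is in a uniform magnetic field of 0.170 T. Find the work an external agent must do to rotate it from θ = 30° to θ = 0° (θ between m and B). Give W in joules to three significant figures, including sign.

W ≈ -0.173 J

m = NIA = NIπa² = 303·(11.0)·π·(0.0269)² = 7.577 A·m².
W_ext = ΔU = −mB cosθ₂ + mB cosθ₁ = mB(cosθ₁ − cosθ₂).
W = (7.577)(0.170)·(cos30° − cos0°) = (1.288)·(-0.1340) = -0.1726 J.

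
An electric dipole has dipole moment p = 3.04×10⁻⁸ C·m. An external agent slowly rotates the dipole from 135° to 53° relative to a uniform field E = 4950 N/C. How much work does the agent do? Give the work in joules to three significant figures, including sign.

W_ext = ΔU = U(θ₂) − U(θ₁) = −pE cosθ₂ − (−pE cosθ₁) = pE(cosθ₁ − cosθ₂).
W = (3.04×10⁻⁸)(4950)·(cos135° − cos53°) = (1.505×10⁻⁴)·(-1.3089) = -1.970×10⁻⁴ J.

W ≈ -1.97×10⁻⁴ J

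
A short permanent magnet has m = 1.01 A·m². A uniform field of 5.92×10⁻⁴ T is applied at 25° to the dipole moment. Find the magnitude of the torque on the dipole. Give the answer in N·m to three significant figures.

Torque on a magnetic dipole: τ = mB sinθ.
τ = (1.01)(5.92×10⁻⁴)·sin25° = 2.527×10⁻⁴ N·m.

τ ≈ 2.53×10⁻⁴ N·m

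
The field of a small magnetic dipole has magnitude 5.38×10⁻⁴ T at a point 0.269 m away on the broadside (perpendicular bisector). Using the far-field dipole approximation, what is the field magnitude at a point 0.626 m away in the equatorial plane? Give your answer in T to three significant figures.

Dipole fields scale as 1/r³ in the far field; the geometry is the same at both points.
B₂ = B₁ · (r₁/r₂)³ = 5.38×10⁻⁴ · (0.269/0.626)³.
(r₁/r₂)³ = (0.4297)³ = 0.07935.
B₂ ≈ 4.269×10⁻⁵ T.

B ≈ 4.27×10⁻⁵ T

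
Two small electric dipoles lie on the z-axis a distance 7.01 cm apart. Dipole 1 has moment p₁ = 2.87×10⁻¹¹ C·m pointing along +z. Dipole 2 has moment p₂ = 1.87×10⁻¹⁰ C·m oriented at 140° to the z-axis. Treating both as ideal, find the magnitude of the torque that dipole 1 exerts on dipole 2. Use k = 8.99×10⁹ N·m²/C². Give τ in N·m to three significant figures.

The second dipole sits on the axis of the first, so the field there is axial: E₁ = 2kp₁/r³ along +z.
E₁ = 2(8.99×10⁹)(2.87×10⁻¹¹)/(0.0701)³ = 1498 N/C.
Torque on the second dipole: τ = p₂ E₁ sinθ.
τ = (1.87×10⁻¹⁰)(1498)·sin140° = 1.801×10⁻⁷ N·m.

τ ≈ 1.80×10⁻⁷ N·m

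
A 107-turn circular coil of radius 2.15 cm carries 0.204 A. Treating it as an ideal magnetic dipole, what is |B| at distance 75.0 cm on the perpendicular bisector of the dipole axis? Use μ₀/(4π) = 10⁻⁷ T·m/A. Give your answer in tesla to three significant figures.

B ≈ 7.51×10⁻⁹ T

m = NIA = NIπa² = 107·(0.204)·π·(0.0215)² = 0.0317 A·m².
In the equatorial plane B = (μ₀/4π)·m/r³ (half the axial value).
B = (10⁻⁷)·(0.0317) / (0.750)³ = 7.514×10⁻⁹ T.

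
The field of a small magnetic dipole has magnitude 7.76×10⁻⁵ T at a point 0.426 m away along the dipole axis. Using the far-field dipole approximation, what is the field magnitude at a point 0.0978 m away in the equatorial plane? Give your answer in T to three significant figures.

B ≈ 0.00321 T

Dipole fields scale as 1/r³ in the far field.
The axial field is twice the equatorial field at the same r, so the geometry factor is 1/2.
B₂ = B₁ · (1/2) · (r₁/r₂)³ = 7.76×10⁻⁵ · 0.5 · (0.426/0.0978)³.
(r₁/r₂)³ = (4.356)³ = 82.64.
B₂ ≈ 0.003207 T.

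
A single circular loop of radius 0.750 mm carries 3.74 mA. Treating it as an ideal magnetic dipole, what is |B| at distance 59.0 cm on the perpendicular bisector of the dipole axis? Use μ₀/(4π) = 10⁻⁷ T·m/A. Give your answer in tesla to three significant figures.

B ≈ 3.22×10⁻¹⁵ T

Magnetic moment m = IA = Iπa² = (0.00374)·π·(7.50×10⁻⁴)² = 6.609×10⁻⁹ A·m².
In the equatorial plane B = (μ₀/4π)·m/r³ (half the axial value).
B = (10⁻⁷)·(6.609×10⁻⁹) / (0.590)³ = 3.218×10⁻¹⁵ T.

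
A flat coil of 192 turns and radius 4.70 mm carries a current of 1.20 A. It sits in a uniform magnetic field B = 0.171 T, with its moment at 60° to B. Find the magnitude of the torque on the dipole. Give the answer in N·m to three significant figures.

τ ≈ 0.00237 N·m

m = NIA = NIπa² = 192·(1.20)·π·(0.00470)² = 0.01599 A·m².
Torque on a magnetic dipole: τ = mB sinθ.
τ = (0.01599)(0.171)·sin60° = 0.002368 N·m.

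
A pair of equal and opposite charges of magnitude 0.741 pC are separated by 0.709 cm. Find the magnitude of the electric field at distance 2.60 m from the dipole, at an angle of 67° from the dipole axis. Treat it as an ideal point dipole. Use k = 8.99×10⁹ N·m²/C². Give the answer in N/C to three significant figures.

E ≈ 3.24×10⁻⁶ N/C

Dipole moment p = qd = (7.41×10⁻¹³ C)(0.00709 m) = 5.254×10⁻¹⁵ C·m.
At angle θ the dipole field magnitude is E = (kp/r³)·√(1 + 3cos²θ).
kp/r³ = (8.99×10⁹)(5.254×10⁻¹⁵) / (2.60)³ = 2.687×10⁻⁶ N/C.
√(1 + 3cos²67°) = √(1 + 3·0.1527) = √1.4580 ≈ 1.2075.
E ≈ 2.687×10⁻⁶ × 1.207 = 3.245×10⁻⁶ N/C.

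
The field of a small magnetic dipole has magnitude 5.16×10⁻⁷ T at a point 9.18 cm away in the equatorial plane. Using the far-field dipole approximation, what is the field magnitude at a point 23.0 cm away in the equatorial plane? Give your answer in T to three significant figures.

Dipole fields scale as 1/r³ in the far field; the geometry is the same at both points.
B₂ = B₁ · (r₁/r₂)³ = 5.16×10⁻⁷ · (9.18/23.0)³.
(r₁/r₂)³ = (0.3991)³ = 0.06358.
B₂ ≈ 3.281×10⁻⁸ T.

B ≈ 3.28×10⁻⁸ T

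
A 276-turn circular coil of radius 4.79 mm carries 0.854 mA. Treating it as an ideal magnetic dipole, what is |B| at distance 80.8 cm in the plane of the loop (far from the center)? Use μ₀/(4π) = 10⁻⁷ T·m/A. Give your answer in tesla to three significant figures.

B ≈ 3.22×10⁻¹² T

m = NIA = NIπa² = 276·(8.54×10⁻⁴)·π·(0.00479)² = 1.699×10⁻⁵ A·m².
In the equatorial plane B = (μ₀/4π)·m/r³ (half the axial value).
B = (10⁻⁷)·(1.699×10⁻⁵) / (0.808)³ = 3.221×10⁻¹² T.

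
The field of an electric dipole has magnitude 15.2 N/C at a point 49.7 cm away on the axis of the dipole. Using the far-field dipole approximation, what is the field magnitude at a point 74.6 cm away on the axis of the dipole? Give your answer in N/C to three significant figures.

E ≈ 4.49 N/C

Dipole fields scale as 1/r³ in the far field; the geometry is the same at both points.
E₂ = E₁ · (r₁/r₂)³ = 15.2 · (49.7/74.6)³.
(r₁/r₂)³ = (0.6662)³ = 0.2957.
E₂ ≈ 4.495 N/C.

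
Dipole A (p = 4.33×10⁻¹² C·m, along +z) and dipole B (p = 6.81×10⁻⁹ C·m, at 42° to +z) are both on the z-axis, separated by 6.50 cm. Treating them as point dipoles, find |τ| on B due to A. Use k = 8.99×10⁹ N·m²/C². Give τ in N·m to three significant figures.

The second dipole sits on the axis of the first, so the field there is axial: E₁ = 2kp₁/r³ along +z.
E₁ = 2(8.99×10⁹)(4.33×10⁻¹²)/(0.0650)³ = 283.5 N/C.
Torque on the second dipole: τ = p₂ E₁ sinθ.
τ = (6.81×10⁻⁹)(283.5)·sin42° = 1.292×10⁻⁶ N·m.

τ ≈ 1.29×10⁻⁶ N·m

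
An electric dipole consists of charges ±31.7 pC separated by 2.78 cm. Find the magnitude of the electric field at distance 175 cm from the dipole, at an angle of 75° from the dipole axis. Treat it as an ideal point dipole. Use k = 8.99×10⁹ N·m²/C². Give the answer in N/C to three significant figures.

E ≈ 0.00162 N/C

Dipole moment p = qd = (3.17×10⁻¹¹ C)(0.0278 m) = 8.813×10⁻¹³ C·m.
At angle θ the dipole field magnitude is E = (kp/r³)·√(1 + 3cos²θ).
kp/r³ = (8.99×10⁹)(8.813×10⁻¹³) / (1.75)³ = 0.001478 N/C.
√(1 + 3cos²75°) = √(1 + 3·0.0670) = √1.2010 ≈ 1.0959.
E ≈ 0.001478 × 1.096 = 0.001620 N/C.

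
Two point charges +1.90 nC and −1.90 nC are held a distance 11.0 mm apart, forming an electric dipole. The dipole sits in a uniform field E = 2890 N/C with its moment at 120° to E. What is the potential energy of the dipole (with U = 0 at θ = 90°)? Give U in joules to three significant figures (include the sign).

Dipole moment p = qd = (1.90×10⁻⁹ C)(0.0110 m) = 2.09×10⁻¹¹ C·m.
U = −p·E = −pE cosθ.
U = −(2.09×10⁻¹¹)(2890)·cos120° = 3.020×10⁻⁸ J.

U ≈ 3.02×10⁻⁸ J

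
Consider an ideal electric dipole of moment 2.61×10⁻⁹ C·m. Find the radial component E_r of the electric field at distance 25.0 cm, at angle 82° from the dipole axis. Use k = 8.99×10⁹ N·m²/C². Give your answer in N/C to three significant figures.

For a dipole, E_r = (2kp cosθ)/r³.
kp/r³ = (8.99×10⁹)(2.61×10⁻⁹)/(0.250)³ = 1502 N/C.
E_r = 2·1502·cos82° = 418.0 N/C.

E_r ≈ 418 N/C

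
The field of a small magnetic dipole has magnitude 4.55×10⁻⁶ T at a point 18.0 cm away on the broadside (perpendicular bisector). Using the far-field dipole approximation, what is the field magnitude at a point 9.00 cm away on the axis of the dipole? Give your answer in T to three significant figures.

Dipole fields scale as 1/r³ in the far field.
The axial field is twice the equatorial field at the same r, so the geometry factor is 2/1.
B₂ = B₁ · (2/1) · (r₁/r₂)³ = 4.55×10⁻⁶ · 2 · (18.0/9.00)³.
(r₁/r₂)³ = (2)³ = 8.
B₂ ≈ 7.280×10⁻⁵ T.

B ≈ 7.28×10⁻⁵ T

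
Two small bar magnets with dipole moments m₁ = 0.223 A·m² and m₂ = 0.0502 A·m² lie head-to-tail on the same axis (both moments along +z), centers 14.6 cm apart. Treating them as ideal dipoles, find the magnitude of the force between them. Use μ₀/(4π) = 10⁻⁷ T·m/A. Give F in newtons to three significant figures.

On-axis B of dipole 1: B = (μ₀/4π)·2m₁/r³. Force on dipole 2: F = m₂·dB/dr.
dB/dr = −(μ₀/4π)·6m₁/r⁴, so |F| = (μ₀/4π)·6m₁m₂/r⁴.
F = 6(10⁻⁷)(0.223)(0.0502)/(0.146)⁴ = 1.478×10⁻⁵ N.

F ≈ 1.48×10⁻⁵ N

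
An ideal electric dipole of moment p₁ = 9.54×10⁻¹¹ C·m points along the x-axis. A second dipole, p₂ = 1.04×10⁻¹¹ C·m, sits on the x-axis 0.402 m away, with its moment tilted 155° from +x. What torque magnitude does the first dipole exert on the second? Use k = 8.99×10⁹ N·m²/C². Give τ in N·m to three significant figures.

The second dipole sits on the axis of the first, so the field there is axial: E₁ = 2kp₁/r³ along +x.
E₁ = 2(8.99×10⁹)(9.54×10⁻¹¹)/(0.402)³ = 26.40 N/C.
Torque on the second dipole: τ = p₂ E₁ sinθ.
τ = (1.04×10⁻¹¹)(26.40)·sin155° = 1.160×10⁻¹⁰ N·m.

τ ≈ 1.16×10⁻¹⁰ N·m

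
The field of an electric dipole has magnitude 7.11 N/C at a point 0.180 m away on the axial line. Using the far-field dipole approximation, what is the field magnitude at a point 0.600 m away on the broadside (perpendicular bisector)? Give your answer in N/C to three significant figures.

E ≈ 0.0960 N/C

Dipole fields scale as 1/r³ in the far field.
The axial field is twice the equatorial field at the same r, so the geometry factor is 1/2.
E₂ = E₁ · (1/2) · (r₁/r₂)³ = 7.11 · 0.5 · (0.180/0.600)³.
(r₁/r₂)³ = (0.3)³ = 0.027.
E₂ ≈ 0.09598 N/C.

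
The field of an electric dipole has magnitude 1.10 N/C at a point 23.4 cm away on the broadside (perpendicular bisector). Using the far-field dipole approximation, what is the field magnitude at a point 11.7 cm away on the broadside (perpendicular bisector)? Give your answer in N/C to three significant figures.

Dipole fields scale as 1/r³ in the far field; the geometry is the same at both points.
E₂ = E₁ · (r₁/r₂)³ = 1.10 · (23.4/11.7)³.
(r₁/r₂)³ = (2)³ = 8.
E₂ ≈ 8.800 N/C.

E ≈ 8.80 N/C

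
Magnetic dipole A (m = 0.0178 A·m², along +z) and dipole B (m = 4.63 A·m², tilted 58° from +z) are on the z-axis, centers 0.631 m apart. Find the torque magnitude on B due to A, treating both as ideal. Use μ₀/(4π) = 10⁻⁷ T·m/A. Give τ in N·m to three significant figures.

τ ≈ 5.56×10⁻⁸ N·m

Dipole B is on the axis of dipole A, so B₁ there is axial: B₁ = (μ₀/4π)·2m₁/r³ along +z.
B₁ = 2(10⁻⁷)(0.0178)/(0.631)³ = 1.417×10⁻⁸ T.
τ = m₂ B₁ sinθ.
τ = (4.63)(1.417×10⁻⁸)·sin58° = 5.564×10⁻⁸ N·m.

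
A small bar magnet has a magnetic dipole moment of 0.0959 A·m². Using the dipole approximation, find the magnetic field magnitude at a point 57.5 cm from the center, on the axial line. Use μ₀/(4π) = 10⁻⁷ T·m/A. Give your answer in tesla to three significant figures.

On axis B = (μ₀/4π)·2m/r³.
B = 2·(10⁻⁷)·(0.0959) / (0.575)³ = 1.009×10⁻⁷ T.

B ≈ 1.01×10⁻⁷ T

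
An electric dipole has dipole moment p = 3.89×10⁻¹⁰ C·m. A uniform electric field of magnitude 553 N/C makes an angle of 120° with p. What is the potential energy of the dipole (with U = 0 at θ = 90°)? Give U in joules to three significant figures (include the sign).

U ≈ 1.08×10⁻⁷ J

U = −p·E = −pE cosθ.
U = −(3.89×10⁻¹⁰)(553)·cos120° = 1.076×10⁻⁷ J.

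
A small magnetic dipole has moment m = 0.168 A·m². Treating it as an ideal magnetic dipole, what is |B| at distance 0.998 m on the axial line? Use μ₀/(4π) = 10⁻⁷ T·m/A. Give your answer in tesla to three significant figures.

On axis B = (μ₀/4π)·2m/r³.
B = 2·(10⁻⁷)·(0.168) / (0.998)³ = 3.380×10⁻⁸ T.

B ≈ 3.38×10⁻⁸ T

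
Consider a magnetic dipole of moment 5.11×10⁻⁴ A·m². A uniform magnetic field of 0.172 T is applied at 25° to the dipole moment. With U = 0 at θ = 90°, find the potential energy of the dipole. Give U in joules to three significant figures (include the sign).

U ≈ -7.97×10⁻⁵ J

U = −m·B = −mB cosθ.
U = −(5.11×10⁻⁴)(0.172)·cos25° = -7.966×10⁻⁵ J.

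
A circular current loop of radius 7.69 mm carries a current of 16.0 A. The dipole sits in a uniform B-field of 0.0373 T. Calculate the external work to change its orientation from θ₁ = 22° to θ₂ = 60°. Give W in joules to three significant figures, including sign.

Magnetic moment m = IA = Iπa² = (16.0)·π·(0.00769)² = 0.002973 A·m².
W_ext = ΔU = −mB cosθ₂ + mB cosθ₁ = mB(cosθ₁ − cosθ₂).
W = (0.002973)(0.0373)·(cos22° − cos60°) = (1.109×10⁻⁴)·(+0.4272) = 4.737×10⁻⁵ J.

W ≈ 4.74×10⁻⁵ J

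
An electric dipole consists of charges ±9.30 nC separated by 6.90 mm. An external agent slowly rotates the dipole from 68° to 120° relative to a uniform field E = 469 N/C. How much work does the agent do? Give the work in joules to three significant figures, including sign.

W ≈ 2.63×10⁻⁸ J

Dipole moment p = qd = (9.30×10⁻⁹ C)(0.00690 m) = 6.417×10⁻¹¹ C·m.
W_ext = ΔU = U(θ₂) − U(θ₁) = −pE cosθ₂ − (−pE cosθ₁) = pE(cosθ₁ − cosθ₂).
W = (6.417×10⁻¹¹)(469)·(cos68° − cos120°) = (3.010×10⁻⁸)·(+0.8746) = 2.632×10⁻⁸ J.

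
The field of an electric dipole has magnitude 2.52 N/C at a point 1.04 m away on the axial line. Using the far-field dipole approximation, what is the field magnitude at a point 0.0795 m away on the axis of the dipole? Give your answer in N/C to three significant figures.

Dipole fields scale as 1/r³ in the far field; the geometry is the same at both points.
E₂ = E₁ · (r₁/r₂)³ = 2.52 · (1.04/0.0795)³.
(r₁/r₂)³ = (13.08)³ = 2239.
E₂ ≈ 5642 N/C.

E ≈ 5640 N/C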